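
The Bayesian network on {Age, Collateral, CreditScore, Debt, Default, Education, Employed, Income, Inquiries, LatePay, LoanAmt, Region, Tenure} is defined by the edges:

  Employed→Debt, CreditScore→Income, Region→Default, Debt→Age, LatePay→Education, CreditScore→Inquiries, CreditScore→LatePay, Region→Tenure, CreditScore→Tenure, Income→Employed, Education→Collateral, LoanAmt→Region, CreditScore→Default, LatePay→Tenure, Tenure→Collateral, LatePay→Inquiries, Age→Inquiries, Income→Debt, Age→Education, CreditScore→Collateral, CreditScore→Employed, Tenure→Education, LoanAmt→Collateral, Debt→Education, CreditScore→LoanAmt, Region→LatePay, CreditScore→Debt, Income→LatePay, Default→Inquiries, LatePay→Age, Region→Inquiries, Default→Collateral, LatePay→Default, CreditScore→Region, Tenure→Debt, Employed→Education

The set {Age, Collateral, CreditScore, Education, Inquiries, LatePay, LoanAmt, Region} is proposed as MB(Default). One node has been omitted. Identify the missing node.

Recall MB(v) = parents ∪ children ∪ spouses, where spouses are the other parents of v's children.
Pa(Default) = {CreditScore, LatePay, Region}.
Default's children: Collateral, Inquiries.
Parents of each child, excluding Default:
  Inquiries: Age, CreditScore, LatePay, Region
  Collateral: CreditScore, Education, LoanAmt, Tenure
MB(Default) = {Age, Collateral, CreditScore, Education, Inquiries, LatePay, LoanAmt, Region, Tenure}.
Comparing with the claimed set, Tenure is missing.

Tenure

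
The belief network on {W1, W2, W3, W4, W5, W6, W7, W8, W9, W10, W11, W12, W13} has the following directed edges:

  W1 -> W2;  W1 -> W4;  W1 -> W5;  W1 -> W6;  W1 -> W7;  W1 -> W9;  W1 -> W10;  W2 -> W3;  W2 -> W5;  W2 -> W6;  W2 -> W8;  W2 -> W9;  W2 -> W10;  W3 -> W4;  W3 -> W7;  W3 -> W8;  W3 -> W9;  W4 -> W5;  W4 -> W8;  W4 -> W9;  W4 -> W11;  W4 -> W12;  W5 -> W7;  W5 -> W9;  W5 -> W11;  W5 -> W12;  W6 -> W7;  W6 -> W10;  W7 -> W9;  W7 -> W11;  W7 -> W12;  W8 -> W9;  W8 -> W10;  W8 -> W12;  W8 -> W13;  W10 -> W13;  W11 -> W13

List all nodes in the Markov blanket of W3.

{W1, W2, W4, W5, W6, W7, W8, W9}

Recall MB(v) = parents ∪ children ∪ spouses, where spouses are the other parents of v's children.
W3's parents: W2.
Children of W3: W4, W7, W8, W9.
For each child, the remaining parents (spouses of W3):
  W4 also has parent W1.
  parents(W7) \ {W3} = {W1, W5, W6}.
  parents(W8) \ {W3} = {W2, W4}.
  W9's other parents are W1, W2, W4, W5, W7, W8.
MB(W3) = {W1, W2, W4, W5, W6, W7, W8, W9}.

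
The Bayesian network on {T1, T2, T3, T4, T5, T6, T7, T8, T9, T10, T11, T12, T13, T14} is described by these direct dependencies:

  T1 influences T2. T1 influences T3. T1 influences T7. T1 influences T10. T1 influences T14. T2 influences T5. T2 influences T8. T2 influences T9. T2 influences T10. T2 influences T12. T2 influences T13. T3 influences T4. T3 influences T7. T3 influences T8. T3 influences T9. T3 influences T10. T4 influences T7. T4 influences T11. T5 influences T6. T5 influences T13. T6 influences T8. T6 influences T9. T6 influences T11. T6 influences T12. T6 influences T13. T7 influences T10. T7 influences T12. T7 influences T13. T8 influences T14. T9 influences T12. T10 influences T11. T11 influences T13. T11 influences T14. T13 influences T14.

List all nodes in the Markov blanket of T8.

{T1, T2, T3, T6, T11, T13, T14}

The Markov blanket of a node is its parents, its children, and the other parents of its children.
Pa(T8) = {T2, T3, T6}.
Children of T8: T14.
Other parents of T8's children:
  T14: T1, T11, T13
Union: {T2, T3, T6} ∪ {T14} ∪ {T1, T11, T13} = {T1, T2, T3, T6, T11, T13, T14}.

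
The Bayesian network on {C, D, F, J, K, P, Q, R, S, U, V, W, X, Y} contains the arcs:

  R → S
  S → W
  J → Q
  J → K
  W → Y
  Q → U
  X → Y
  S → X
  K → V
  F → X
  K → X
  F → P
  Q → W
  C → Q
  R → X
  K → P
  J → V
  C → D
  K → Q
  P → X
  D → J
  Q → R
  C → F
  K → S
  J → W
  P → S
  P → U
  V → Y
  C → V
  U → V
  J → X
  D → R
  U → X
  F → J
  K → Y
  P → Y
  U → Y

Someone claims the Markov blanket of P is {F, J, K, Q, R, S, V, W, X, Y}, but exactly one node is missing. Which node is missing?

The Markov blanket of a node is its parents, its children, and the other parents of its children.
Pa(P) = {F, K}.
P's children: S, U, X, Y.
Co-parents of P (other parents of its children):
  S also has parents K, R.
  U's other parent is Q.
  X also has parents F, J, K, R, S, U.
  Y's other parents are K, U, V, W, X.
MB(P) = {F, J, K, Q, R, S, U, V, W, X, Y}.
Comparing with the claimed set, U is missing.

U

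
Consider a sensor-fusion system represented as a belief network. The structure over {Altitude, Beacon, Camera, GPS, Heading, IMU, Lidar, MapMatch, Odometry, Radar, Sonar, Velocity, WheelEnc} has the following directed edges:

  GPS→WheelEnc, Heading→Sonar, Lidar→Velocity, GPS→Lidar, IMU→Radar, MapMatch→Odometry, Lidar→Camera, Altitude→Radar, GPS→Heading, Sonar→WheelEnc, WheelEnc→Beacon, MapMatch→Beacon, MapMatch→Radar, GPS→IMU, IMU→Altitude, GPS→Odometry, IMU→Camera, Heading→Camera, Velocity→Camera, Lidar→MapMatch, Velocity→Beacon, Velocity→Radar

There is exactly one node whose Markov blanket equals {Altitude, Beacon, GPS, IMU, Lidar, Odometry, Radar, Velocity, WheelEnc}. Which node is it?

The target node must have every member of {Altitude, Beacon, GPS, IMU, Lidar, Odometry, Radar, Velocity, WheelEnc} as a parent, child, or co-parent, and no others.
Parents of MapMatch: Lidar; children: Beacon, Odometry, Radar; co-parents: Altitude, GPS, IMU, Velocity, WheelEnc.
These exactly cover the given set, so the node is MapMatch.

MapMatch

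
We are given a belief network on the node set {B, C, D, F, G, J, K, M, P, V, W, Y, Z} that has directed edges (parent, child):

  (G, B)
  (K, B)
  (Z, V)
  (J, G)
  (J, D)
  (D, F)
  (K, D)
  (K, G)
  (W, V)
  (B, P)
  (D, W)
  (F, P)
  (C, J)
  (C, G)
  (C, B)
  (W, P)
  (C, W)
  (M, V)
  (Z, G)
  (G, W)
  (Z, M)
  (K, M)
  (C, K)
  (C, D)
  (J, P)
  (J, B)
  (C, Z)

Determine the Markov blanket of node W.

{B, C, D, F, G, J, M, P, V, Z}

W has parents C, D, G.
Children of W: P, V.
Co-parents of W (other parents of its children):
  P also has parents B, F, J.
  V also has parents M, Z.
Taking the union gives {B, C, D, F, G, J, M, P, V, Z}.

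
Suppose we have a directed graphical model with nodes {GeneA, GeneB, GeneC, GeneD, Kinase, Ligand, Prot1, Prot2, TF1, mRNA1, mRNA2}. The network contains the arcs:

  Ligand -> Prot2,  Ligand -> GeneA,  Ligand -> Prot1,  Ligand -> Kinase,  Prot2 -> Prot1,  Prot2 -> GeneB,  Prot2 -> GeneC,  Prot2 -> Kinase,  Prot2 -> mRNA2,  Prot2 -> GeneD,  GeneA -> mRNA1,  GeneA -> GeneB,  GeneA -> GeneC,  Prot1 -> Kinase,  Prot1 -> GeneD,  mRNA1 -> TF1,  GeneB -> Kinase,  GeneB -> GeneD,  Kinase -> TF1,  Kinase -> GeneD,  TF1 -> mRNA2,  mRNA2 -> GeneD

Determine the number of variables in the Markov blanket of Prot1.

Prot1's parents: Ligand, Prot2.
Prot1 has children GeneD, Kinase.
Parents of each child, excluding Prot1:
  parents(Kinase) \ {Prot1} = {GeneB, Ligand, Prot2}.
  GeneD's other parents are GeneB, Kinase, Prot2, mRNA2.
MB(Prot1) = {GeneB, GeneD, Kinase, Ligand, Prot2, mRNA2}, which has 6 nodes.

6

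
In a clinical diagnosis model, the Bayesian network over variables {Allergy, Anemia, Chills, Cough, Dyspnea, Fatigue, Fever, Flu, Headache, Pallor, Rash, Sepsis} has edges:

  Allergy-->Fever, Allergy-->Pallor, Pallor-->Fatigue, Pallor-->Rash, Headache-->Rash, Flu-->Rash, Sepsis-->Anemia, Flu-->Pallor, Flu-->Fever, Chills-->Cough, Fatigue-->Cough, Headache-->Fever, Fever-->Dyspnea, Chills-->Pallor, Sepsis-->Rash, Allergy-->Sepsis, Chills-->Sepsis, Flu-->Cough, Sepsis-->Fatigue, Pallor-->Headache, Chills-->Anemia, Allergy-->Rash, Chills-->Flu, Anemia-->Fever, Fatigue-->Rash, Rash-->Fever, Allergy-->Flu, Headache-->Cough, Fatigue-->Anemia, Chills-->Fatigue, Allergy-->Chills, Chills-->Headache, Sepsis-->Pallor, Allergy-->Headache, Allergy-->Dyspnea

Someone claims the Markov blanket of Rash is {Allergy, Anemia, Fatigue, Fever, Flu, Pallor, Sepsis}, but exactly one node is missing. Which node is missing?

Headache

Ch(Rash) = {Fever}.
Rash's parents: Allergy, Fatigue, Flu, Headache, Pallor, Sepsis.
Parents of each child, excluding Rash:
  parents(Fever) \ {Rash} = {Allergy, Anemia, Flu, Headache}.
MB(Rash) = {Allergy, Anemia, Fatigue, Fever, Flu, Headache, Pallor, Sepsis}.
Comparing with the claimed set, Headache is missing.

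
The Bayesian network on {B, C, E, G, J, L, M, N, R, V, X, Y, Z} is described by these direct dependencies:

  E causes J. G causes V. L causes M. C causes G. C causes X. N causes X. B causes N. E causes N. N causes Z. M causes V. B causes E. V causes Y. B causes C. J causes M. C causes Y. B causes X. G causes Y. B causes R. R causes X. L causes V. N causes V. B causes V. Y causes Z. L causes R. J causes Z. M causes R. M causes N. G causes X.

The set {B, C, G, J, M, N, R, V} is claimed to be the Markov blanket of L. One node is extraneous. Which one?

C

L's parents: none.
Ch(L) = {M, R, V}.
Co-parents of L (other parents of its children):
  M: J
  R: B, M
  V: B, G, M, N
MB(L) = {B, G, J, M, N, R, V}.
C is neither a parent, child, nor co-parent of L, so it does not belong.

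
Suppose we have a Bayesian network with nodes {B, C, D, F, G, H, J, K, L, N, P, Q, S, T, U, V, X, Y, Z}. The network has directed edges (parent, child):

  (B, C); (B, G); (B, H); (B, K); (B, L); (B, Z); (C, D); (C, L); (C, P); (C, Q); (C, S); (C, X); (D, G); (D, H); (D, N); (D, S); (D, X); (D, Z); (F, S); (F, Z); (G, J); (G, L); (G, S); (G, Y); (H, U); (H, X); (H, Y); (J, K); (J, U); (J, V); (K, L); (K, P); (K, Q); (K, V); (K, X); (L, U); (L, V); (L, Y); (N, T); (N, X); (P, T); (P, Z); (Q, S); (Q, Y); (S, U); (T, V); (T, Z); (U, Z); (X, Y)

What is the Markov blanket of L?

{B, C, G, H, J, K, Q, S, T, U, V, X, Y}

Pa(L) = {B, C, G, K}.
L has children U, V, Y.
Other parents of L's children:
  parents(U) \ {L} = {H, J, S}.
  parents(V) \ {L} = {J, K, T}.
  parents(Y) \ {L} = {G, H, Q, X}.
MB(L) = {B, C, G, H, J, K, Q, S, T, U, V, X, Y}.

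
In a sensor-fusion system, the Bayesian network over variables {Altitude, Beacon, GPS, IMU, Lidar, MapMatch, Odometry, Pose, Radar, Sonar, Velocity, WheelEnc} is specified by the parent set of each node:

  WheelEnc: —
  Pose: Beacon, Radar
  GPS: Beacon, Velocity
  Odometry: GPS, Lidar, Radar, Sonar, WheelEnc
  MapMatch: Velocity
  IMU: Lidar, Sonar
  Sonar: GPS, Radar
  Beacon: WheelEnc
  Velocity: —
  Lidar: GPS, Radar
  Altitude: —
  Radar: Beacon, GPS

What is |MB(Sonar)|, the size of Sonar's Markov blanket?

6

Recall MB(v) = parents ∪ children ∪ spouses, where spouses are the other parents of v's children.
Sonar has parents GPS, Radar.
Sonar's children: IMU, Odometry.
Parents of each child, excluding Sonar:
  parents(IMU) \ {Sonar} = {Lidar}.
  Odometry's other parents are GPS, Lidar, Radar, WheelEnc.
MB(Sonar) = {GPS, IMU, Lidar, Odometry, Radar, WheelEnc}, which has 6 nodes.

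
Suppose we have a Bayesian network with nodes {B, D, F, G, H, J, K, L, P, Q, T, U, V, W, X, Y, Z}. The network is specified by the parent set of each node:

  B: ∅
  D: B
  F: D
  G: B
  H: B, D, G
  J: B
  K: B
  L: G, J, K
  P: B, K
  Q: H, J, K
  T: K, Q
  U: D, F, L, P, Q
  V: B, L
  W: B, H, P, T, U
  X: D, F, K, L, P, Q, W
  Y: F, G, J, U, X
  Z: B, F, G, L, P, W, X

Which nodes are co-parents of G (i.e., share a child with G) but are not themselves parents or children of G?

{D, F, J, K, P, U, W, X}

Children of G: H, L, Y, Z.
  parents(H) \ {G} = {B, D}.
  parents(L) \ {G} = {J, K}.
  parents(Y) \ {G} = {F, J, U, X}.
  Z's other parents are B, F, L, P, W, X.
Excluding nodes already adjacent to G (B, H, L, Y, Z), the co-parent-only contribution is {D, F, J, K, P, U, W, X}.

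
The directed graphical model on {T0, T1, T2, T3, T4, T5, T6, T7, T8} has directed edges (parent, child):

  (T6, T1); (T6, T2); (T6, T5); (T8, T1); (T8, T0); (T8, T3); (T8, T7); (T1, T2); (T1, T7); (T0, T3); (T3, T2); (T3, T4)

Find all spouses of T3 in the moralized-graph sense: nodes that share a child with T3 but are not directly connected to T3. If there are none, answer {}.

{T1, T6}

Children of T3: T2, T4.
  T2 also has parents T1, T6.
  T4: no additional parents.
Excluding nodes already adjacent to T3 (T0, T2, T4, T8), the co-parent-only contribution is {T1, T6}.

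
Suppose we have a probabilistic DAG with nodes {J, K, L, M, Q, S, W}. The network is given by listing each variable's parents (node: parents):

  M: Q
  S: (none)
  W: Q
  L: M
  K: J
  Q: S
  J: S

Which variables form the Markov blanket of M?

The Markov blanket of a node is its parents, its children, and the other parents of its children.
Ch(M) = {L}.
M has parent Q.
Other parents of M's children:
  L: —
Taking the union gives {L, Q}.

{L, Q}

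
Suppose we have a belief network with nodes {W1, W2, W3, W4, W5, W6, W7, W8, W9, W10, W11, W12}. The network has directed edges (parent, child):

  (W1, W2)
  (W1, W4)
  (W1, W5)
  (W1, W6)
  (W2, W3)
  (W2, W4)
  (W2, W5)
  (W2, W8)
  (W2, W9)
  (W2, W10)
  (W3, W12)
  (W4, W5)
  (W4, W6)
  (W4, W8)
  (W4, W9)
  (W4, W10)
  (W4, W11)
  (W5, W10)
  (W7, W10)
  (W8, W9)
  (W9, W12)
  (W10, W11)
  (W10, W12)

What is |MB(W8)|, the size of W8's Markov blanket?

Pa(W8) = {W2, W4}.
W8's children: W9.
Other parents of W8's children:
  W9 also has parents W2, W4.
MB(W8) = {W2, W4, W9}, which has 3 nodes.

3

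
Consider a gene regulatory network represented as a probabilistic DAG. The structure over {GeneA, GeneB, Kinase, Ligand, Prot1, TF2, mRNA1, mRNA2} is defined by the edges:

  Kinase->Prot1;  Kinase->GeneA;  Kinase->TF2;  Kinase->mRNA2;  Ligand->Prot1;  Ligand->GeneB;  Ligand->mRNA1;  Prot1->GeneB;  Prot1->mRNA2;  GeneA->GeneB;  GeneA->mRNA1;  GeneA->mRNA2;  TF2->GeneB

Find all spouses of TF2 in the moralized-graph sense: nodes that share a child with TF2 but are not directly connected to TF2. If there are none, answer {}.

Children of TF2: GeneB.
  GeneB also has parents GeneA, Ligand, Prot1.
Excluding nodes already adjacent to TF2 (GeneB, Kinase), the co-parent-only contribution is {GeneA, Ligand, Prot1}.

{GeneA, Ligand, Prot1}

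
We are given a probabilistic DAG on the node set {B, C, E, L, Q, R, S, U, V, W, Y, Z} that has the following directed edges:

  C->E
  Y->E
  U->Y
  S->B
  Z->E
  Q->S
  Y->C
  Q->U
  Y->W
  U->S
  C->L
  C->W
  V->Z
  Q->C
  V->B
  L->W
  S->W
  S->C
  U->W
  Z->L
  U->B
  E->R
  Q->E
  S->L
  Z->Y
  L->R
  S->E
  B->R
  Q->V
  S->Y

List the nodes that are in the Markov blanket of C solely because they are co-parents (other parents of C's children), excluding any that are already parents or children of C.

Children of C: E, L, W.
  E also has parents Q, S, Y, Z.
  L also has parents S, Z.
  W also has parents L, S, U, Y.
Excluding nodes already adjacent to C (E, L, Q, S, W, Y), the co-parent-only contribution is {U, Z}.

{U, Z}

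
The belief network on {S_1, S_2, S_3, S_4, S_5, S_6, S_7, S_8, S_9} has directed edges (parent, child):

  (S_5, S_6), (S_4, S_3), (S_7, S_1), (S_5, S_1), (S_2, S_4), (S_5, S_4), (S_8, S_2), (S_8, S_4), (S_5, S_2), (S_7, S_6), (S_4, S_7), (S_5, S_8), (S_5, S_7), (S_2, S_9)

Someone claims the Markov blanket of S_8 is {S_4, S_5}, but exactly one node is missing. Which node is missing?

S_2

Recall MB(v) = parents ∪ children ∪ spouses, where spouses are the other parents of v's children.
S_8 has children S_2, S_4.
S_8's parents: S_5.
Co-parents of S_8 (other parents of its children):
  S_2: S_5
  S_4: S_2, S_5
MB(S_8) = {S_2, S_4, S_5}.
Comparing with the claimed set, S_2 is missing.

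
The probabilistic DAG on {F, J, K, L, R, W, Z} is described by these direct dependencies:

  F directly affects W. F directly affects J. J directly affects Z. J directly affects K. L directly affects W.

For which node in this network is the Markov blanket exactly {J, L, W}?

The target node must have every member of {J, L, W} as a parent, child, or co-parent, and no others.
Parents of F: none; children: J, W; co-parents: L.
These exactly cover the given set, so the node is F.

F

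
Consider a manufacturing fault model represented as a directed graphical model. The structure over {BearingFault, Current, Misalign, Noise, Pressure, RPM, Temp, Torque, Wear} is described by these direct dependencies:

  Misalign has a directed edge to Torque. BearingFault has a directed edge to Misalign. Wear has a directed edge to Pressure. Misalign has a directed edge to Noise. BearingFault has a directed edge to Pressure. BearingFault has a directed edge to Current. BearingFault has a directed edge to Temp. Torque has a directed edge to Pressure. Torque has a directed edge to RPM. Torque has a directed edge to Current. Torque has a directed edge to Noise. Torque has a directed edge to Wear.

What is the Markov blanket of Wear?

{BearingFault, Pressure, Torque}

The Markov blanket of a node is its parents, its children, and the other parents of its children.
Pa(Wear) = {Torque}.
Children of Wear: Pressure.
Other parents of Wear's children:
  Pressure also has parents BearingFault, Torque.
MB(Wear) = {BearingFault, Pressure, Torque}.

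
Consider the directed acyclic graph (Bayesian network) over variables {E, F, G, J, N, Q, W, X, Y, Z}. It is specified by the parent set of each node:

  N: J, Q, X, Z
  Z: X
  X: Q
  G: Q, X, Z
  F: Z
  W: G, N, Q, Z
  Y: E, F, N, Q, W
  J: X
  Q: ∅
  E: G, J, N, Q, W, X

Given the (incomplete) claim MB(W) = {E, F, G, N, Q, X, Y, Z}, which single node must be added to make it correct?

J

A node's Markov blanket = Pa ∪ Ch ∪ (parents of Ch other than the node itself).
W's parents: G, N, Q, Z.
Ch(W) = {E, Y}.
Co-parents of W (other parents of its children):
  E also has parents G, J, N, Q, X.
  Y's other parents are E, F, N, Q.
MB(W) = {E, F, G, J, N, Q, X, Y, Z}.
Comparing with the claimed set, J is missing.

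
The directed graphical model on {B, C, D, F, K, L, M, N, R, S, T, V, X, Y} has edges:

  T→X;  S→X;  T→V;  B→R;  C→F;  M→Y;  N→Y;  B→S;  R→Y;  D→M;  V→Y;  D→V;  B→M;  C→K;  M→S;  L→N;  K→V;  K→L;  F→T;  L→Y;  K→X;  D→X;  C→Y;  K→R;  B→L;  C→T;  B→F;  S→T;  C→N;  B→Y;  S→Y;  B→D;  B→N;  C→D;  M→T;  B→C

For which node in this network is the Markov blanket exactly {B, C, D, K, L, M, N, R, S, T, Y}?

The target node must have every member of {B, C, D, K, L, M, N, R, S, T, Y} as a parent, child, or co-parent, and no others.
Parents of V: D, K, T; children: Y; co-parents: B, C, L, M, N, R, S.
These exactly cover the given set, so the node is V.

V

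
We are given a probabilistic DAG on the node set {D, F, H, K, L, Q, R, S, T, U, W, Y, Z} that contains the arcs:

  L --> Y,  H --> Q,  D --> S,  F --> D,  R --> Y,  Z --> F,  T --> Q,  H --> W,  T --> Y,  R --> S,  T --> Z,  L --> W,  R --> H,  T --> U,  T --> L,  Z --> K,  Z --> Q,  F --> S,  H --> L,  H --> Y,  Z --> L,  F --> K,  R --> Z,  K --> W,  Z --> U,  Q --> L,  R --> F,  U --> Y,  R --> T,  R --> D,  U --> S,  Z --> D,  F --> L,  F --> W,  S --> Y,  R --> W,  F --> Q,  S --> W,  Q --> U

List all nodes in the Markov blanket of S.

Recall MB(v) = parents ∪ children ∪ spouses, where spouses are the other parents of v's children.
Pa(S) = {D, F, R, U}.
Ch(S) = {W, Y}.
Parents of each child, excluding S:
  Y also has parents H, L, R, T, U.
  parents(W) \ {S} = {F, H, K, L, R}.
MB(S) = {D, F, H, K, L, R, T, U, W, Y}.

{D, F, H, K, L, R, T, U, W, Y}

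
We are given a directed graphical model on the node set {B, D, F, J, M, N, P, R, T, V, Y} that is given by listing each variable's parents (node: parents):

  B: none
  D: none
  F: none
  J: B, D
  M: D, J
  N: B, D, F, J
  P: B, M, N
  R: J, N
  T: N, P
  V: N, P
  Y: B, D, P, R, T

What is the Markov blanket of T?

{B, D, N, P, R, Y}

A node's Markov blanket = Pa ∪ Ch ∪ (parents of Ch other than the node itself).
T's children: Y.
Parents of T: N, P.
Other parents of T's children:
  Y: B, D, P, R
Union: {N, P} ∪ {Y} ∪ {B, D, P, R} = {B, D, N, P, R, Y}.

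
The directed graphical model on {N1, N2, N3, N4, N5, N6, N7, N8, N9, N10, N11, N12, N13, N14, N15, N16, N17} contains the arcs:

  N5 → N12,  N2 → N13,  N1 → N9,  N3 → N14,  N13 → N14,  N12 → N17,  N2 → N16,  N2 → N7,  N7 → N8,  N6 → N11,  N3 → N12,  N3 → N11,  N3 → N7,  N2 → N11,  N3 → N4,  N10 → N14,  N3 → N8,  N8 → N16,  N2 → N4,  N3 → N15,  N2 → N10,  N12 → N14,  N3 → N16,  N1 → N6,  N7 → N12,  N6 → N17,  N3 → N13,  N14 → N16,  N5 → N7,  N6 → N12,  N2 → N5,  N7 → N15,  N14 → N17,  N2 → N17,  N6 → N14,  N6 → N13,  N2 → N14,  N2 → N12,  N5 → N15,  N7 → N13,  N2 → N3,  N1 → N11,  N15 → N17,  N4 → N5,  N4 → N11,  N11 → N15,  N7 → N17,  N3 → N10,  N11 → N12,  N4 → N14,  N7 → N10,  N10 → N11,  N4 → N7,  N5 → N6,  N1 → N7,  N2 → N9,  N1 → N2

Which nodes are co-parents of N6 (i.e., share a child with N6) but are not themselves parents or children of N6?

Children of N6: N11, N12, N13, N14, N17.
  N11: N1, N2, N3, N4, N10
  N12: N2, N3, N5, N7, N11
  N13: N2, N3, N7
  N14: N2, N3, N4, N10, N12, N13
  N17: N2, N7, N12, N14, N15
Excluding nodes already adjacent to N6 (N1, N5, N11, N12, N13, N14, N17), the co-parent-only contribution is {N2, N3, N4, N7, N10, N15}.

{N2, N3, N4, N7, N10, N15}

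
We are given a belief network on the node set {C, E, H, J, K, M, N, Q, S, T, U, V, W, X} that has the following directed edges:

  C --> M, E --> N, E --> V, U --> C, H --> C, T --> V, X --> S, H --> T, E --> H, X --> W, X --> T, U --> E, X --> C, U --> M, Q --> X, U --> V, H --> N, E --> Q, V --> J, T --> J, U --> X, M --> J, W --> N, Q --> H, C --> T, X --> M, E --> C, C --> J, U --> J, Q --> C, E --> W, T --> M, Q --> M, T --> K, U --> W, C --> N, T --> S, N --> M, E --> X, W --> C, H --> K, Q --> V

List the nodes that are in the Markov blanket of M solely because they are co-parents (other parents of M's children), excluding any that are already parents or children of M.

Children of M: J.
  J: C, T, U, V
Excluding nodes already adjacent to M (C, J, N, Q, T, U, X), the co-parent-only contribution is {V}.

{V}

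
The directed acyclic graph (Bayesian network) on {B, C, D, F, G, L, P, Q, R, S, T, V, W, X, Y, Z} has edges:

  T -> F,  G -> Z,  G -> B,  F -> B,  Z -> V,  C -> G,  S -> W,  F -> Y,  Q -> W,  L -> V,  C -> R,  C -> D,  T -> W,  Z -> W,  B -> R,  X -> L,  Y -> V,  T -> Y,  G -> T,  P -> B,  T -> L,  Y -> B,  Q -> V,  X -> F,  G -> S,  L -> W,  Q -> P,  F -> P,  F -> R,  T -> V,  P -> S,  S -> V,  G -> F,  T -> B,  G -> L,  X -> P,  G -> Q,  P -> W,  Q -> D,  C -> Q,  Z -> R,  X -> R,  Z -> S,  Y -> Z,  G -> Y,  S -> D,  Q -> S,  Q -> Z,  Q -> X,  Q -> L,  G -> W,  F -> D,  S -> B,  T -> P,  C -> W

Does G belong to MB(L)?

G is a parent of L.
So G ∈ MB(L).

Yes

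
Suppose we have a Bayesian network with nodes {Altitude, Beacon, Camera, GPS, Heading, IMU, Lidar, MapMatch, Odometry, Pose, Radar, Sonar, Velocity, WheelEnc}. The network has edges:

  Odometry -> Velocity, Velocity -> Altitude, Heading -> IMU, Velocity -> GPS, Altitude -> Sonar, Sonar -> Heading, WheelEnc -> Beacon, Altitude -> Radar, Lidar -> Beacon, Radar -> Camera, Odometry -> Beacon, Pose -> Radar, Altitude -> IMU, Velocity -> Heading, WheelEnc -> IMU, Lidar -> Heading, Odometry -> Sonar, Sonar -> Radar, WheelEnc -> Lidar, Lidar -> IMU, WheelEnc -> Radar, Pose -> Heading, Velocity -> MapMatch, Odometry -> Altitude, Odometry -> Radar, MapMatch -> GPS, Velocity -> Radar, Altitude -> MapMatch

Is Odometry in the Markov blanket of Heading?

Heading's parents: Lidar, Pose, Sonar, Velocity.
Ch(Heading) = {IMU}.
Other parents of Heading's children:
  IMU: Altitude, Lidar, WheelEnc
MB(Heading) = {Altitude, IMU, Lidar, Pose, Sonar, Velocity, WheelEnc}; Odometry is not in this set.

No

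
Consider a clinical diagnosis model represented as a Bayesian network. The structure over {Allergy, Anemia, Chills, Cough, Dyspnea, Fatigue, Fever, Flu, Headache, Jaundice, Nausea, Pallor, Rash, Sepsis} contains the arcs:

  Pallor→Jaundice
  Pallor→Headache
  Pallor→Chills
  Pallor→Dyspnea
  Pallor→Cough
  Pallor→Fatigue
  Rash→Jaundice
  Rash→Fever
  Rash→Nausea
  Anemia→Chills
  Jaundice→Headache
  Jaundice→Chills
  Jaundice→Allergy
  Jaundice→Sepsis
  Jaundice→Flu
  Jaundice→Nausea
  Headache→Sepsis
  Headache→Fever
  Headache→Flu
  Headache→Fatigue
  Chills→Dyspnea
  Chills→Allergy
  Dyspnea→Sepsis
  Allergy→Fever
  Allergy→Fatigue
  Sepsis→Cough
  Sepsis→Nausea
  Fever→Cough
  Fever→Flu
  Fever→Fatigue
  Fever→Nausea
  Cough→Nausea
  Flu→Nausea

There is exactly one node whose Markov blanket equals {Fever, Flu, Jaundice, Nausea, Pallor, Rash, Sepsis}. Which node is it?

Cough

The target node must have every member of {Fever, Flu, Jaundice, Nausea, Pallor, Rash, Sepsis} as a parent, child, or co-parent, and no others.
Parents of Cough: Fever, Pallor, Sepsis; children: Nausea; co-parents: Fever, Flu, Jaundice, Rash, Sepsis.
These exactly cover the given set, so the node is Cough.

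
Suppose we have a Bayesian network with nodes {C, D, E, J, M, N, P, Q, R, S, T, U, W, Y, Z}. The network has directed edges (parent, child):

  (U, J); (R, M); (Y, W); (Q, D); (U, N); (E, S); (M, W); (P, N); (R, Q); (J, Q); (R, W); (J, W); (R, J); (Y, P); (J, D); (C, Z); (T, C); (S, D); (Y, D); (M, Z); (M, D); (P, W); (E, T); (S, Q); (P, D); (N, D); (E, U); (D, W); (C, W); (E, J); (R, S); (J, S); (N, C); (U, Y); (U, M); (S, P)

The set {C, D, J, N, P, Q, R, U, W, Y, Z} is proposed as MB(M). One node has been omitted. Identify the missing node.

S

Recall MB(v) = parents ∪ children ∪ spouses, where spouses are the other parents of v's children.
M's children: D, W, Z.
M has parents R, U.
Other parents of M's children:
  D's other parents are J, N, P, Q, S, Y.
  parents(W) \ {M} = {C, D, J, P, R, Y}.
  Z's other parent is C.
MB(M) = {C, D, J, N, P, Q, R, S, U, W, Y, Z}.
Comparing with the claimed set, S is missing.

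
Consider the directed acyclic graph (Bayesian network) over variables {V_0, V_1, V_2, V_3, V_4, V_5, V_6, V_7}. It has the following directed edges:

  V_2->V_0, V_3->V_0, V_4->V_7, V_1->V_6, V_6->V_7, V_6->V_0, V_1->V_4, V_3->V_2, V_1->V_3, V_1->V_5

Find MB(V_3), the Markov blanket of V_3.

{V_0, V_1, V_2, V_6}

The Markov blanket of a node is its parents, its children, and the other parents of its children.
V_3's parents: V_1.
V_3's children: V_0, V_2.
Other parents of V_3's children:
  V_2 has no other parent.
  parents(V_0) \ {V_3} = {V_2, V_6}.
Union: {V_1} ∪ {V_0, V_2} ∪ {V_2, V_6} = {V_0, V_1, V_2, V_6}.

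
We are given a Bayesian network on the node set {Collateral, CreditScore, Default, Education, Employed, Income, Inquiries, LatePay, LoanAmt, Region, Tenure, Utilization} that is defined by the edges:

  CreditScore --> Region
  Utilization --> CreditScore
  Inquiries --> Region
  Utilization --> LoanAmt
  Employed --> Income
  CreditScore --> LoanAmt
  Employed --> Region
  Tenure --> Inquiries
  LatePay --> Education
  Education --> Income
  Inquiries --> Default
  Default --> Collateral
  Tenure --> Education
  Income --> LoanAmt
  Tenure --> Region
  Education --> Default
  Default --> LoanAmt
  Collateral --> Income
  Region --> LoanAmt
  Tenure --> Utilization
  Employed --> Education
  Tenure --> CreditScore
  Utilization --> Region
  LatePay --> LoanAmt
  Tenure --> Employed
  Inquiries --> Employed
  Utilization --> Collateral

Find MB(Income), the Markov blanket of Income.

{Collateral, CreditScore, Default, Education, Employed, LatePay, LoanAmt, Region, Utilization}

Children of Income: LoanAmt.
Income has parents Collateral, Education, Employed.
For each child, the remaining parents (spouses of Income):
  LoanAmt: CreditScore, Default, LatePay, Region, Utilization
Union: {Collateral, Education, Employed} ∪ {LoanAmt} ∪ {CreditScore, Default, LatePay, Region, Utilization} = {Collateral, CreditScore, Default, Education, Employed, LatePay, LoanAmt, Region, Utilization}.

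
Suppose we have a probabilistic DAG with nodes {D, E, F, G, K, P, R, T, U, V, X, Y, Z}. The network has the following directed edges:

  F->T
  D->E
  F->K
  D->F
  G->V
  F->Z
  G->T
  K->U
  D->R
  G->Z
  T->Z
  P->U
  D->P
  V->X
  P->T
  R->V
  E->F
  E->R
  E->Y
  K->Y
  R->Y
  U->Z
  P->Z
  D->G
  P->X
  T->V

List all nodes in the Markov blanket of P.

{D, F, G, K, T, U, V, X, Z}

P's parents: D.
Ch(P) = {T, U, X, Z}.
For each child, the remaining parents (spouses of P):
  T also has parents F, G.
  parents(U) \ {P} = {K}.
  X's other parent is V.
  parents(Z) \ {P} = {F, G, T, U}.
Taking the union gives {D, F, G, K, T, U, V, X, Z}.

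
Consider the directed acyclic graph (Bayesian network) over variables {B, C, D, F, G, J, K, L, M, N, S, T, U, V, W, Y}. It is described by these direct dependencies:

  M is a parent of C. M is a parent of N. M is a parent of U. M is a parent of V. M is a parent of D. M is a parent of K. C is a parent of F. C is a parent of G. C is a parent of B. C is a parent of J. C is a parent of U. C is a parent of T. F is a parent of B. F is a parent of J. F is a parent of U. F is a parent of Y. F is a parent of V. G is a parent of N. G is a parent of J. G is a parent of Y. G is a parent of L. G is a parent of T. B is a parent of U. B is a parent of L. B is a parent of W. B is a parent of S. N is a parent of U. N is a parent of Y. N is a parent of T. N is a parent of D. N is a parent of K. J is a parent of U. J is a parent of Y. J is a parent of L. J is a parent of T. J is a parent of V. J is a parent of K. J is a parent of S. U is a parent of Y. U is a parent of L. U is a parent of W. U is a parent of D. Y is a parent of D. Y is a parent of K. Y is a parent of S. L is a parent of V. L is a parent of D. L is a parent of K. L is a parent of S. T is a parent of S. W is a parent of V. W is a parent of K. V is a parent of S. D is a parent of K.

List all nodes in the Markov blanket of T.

{B, C, G, J, L, N, S, V, Y}

Parents of T: C, G, J, N.
Ch(T) = {S}.
Co-parents of T (other parents of its children):
  parents(S) \ {T} = {B, J, L, V, Y}.
Taking the union gives {B, C, G, J, L, N, S, V, Y}.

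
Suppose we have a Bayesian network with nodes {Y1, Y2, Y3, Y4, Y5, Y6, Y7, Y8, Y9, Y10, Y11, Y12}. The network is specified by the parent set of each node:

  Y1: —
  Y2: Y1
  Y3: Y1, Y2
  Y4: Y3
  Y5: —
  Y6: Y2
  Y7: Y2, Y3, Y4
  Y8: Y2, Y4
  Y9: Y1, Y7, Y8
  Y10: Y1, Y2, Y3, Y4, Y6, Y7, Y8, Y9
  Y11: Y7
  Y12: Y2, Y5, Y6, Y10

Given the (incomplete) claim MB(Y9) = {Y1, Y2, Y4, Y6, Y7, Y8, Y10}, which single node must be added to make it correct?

Y3

A node's Markov blanket = Pa ∪ Ch ∪ (parents of Ch other than the node itself).
Y9 has parents Y1, Y7, Y8.
Children of Y9: Y10.
Other parents of Y9's children:
  Y10's other parents are Y1, Y2, Y3, Y4, Y6, Y7, Y8.
MB(Y9) = {Y1, Y2, Y3, Y4, Y6, Y7, Y8, Y10}.
Comparing with the claimed set, Y3 is missing.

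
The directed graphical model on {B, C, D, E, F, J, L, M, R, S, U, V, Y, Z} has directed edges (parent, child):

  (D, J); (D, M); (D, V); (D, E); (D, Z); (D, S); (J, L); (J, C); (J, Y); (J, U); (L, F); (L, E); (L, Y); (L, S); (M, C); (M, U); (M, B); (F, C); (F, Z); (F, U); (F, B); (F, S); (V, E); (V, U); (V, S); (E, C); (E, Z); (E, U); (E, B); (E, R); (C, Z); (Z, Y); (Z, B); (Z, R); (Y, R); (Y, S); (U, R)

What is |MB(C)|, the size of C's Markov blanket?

6

A node's Markov blanket = Pa ∪ Ch ∪ (parents of Ch other than the node itself).
Ch(C) = {Z}.
C has parents E, F, J, M.
Parents of each child, excluding C:
  Z also has parents D, E, F.
MB(C) = {D, E, F, J, M, Z}, which has 6 nodes.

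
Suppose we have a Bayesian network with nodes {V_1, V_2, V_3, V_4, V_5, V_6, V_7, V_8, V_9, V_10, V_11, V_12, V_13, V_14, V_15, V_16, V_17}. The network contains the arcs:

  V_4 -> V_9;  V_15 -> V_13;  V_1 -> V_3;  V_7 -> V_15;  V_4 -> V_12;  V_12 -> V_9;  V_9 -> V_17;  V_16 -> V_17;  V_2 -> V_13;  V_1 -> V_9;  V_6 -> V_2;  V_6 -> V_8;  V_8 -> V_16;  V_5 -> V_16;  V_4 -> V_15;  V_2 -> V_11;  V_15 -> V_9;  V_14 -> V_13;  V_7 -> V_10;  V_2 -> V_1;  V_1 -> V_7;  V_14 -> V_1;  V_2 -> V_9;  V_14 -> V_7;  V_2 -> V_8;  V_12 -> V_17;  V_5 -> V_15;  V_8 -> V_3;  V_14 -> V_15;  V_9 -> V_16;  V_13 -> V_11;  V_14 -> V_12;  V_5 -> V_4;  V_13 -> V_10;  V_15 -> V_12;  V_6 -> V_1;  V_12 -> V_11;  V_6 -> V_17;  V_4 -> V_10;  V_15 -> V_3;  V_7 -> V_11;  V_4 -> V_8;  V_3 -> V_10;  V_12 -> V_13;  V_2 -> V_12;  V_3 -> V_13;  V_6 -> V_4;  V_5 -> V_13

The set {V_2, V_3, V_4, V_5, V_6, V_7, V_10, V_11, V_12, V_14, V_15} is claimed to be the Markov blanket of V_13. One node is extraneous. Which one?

V_6

The Markov blanket of a node is its parents, its children, and the other parents of its children.
V_13 has parents V_2, V_3, V_5, V_12, V_14, V_15.
V_13 has children V_10, V_11.
Other parents of V_13's children:
  V_10 also has parents V_3, V_4, V_7.
  parents(V_11) \ {V_13} = {V_2, V_7, V_12}.
MB(V_13) = {V_2, V_3, V_4, V_5, V_7, V_10, V_11, V_12, V_14, V_15}.
V_6 is neither a parent, child, nor co-parent of V_13, so it does not belong.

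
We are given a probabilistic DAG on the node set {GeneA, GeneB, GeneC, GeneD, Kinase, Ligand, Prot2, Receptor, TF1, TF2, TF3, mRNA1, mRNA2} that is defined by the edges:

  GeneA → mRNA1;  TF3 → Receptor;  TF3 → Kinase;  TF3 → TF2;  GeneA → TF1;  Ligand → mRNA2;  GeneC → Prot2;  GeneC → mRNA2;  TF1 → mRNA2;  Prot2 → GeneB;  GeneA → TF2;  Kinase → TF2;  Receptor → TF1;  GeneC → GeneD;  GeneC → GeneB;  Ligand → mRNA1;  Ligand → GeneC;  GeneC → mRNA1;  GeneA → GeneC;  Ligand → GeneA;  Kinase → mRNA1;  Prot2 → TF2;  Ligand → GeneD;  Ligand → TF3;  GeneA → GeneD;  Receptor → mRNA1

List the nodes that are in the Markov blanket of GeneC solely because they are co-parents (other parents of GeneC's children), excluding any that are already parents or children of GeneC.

Children of GeneC: GeneB, GeneD, Prot2, mRNA1, mRNA2.
  Prot2: —
  GeneD: GeneA, Ligand
  mRNA1: GeneA, Kinase, Ligand, Receptor
  mRNA2: Ligand, TF1
  GeneB: Prot2
Excluding nodes already adjacent to GeneC (GeneA, GeneB, GeneD, Ligand, Prot2, mRNA1, mRNA2), the co-parent-only contribution is {Kinase, Receptor, TF1}.

{Kinase, Receptor, TF1}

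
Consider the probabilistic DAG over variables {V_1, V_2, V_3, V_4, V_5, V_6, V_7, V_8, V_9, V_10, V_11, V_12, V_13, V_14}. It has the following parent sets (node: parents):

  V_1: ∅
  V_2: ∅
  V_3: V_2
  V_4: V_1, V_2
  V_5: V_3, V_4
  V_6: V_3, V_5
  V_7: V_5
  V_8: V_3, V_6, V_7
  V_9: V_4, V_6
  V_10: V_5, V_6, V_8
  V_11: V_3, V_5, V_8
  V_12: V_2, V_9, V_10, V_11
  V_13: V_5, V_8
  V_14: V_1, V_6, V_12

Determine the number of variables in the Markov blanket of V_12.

The Markov blanket of a node is its parents, its children, and the other parents of its children.
Pa(V_12) = {V_2, V_9, V_10, V_11}.
Ch(V_12) = {V_14}.
Co-parents of V_12 (other parents of its children):
  V_14's other parents are V_1, V_6.
MB(V_12) = {V_1, V_2, V_6, V_9, V_10, V_11, V_14}, which has 7 nodes.

7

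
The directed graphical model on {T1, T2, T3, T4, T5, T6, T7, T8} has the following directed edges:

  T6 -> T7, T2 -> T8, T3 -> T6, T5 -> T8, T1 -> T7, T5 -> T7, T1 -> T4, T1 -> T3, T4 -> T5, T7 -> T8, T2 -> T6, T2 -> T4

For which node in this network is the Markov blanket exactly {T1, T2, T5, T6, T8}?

T7

The target node must have every member of {T1, T2, T5, T6, T8} as a parent, child, or co-parent, and no others.
Parents of T7: T1, T5, T6; children: T8; co-parents: T2, T5.
These exactly cover the given set, so the node is T7.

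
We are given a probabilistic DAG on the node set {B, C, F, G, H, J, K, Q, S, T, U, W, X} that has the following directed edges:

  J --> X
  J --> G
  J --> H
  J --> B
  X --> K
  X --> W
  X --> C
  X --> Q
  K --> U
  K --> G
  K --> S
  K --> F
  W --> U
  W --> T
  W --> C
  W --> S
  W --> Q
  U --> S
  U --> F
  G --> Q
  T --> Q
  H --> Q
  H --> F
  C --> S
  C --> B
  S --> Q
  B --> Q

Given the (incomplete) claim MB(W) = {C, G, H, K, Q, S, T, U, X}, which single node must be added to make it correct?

B

W has parent X.
Children of W: C, Q, S, T, U.
Parents of each child, excluding W:
  U's other parent is K.
  T: no additional parents.
  C also has parent X.
  S also has parents C, K, U.
  Q also has parents B, G, H, S, T, X.
MB(W) = {B, C, G, H, K, Q, S, T, U, X}.
Comparing with the claimed set, B is missing.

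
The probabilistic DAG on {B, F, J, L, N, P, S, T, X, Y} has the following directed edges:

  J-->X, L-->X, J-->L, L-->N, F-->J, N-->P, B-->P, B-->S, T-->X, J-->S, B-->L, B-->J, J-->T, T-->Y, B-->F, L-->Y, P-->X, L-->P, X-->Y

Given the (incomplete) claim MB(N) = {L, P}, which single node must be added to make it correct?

The Markov blanket of a node is its parents, its children, and the other parents of its children.
N has parent L.
N's children: P.
Parents of each child, excluding N:
  P's other parents are B, L.
MB(N) = {B, L, P}.
Comparing with the claimed set, B is missing.

B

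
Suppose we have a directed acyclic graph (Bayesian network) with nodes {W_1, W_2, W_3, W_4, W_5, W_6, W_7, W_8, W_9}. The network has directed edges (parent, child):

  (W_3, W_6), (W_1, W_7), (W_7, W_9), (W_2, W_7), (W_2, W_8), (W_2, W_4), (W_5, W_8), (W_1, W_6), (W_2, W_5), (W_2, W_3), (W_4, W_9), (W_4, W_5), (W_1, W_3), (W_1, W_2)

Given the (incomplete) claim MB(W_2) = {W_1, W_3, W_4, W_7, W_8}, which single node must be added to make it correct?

W_5

Parents of W_2: W_1.
W_2 has children W_3, W_4, W_5, W_7, W_8.
Co-parents of W_2 (other parents of its children):
  W_3's other parent is W_1.
  W_4 has no other parent.
  W_5's other parent is W_4.
  parents(W_7) \ {W_2} = {W_1}.
  W_8 also has parent W_5.
MB(W_2) = {W_1, W_3, W_4, W_5, W_7, W_8}.
Comparing with the claimed set, W_5 is missing.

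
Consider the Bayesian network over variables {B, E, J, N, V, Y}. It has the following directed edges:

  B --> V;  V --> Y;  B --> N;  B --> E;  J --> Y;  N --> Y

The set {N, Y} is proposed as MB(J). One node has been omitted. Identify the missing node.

V

Recall MB(v) = parents ∪ children ∪ spouses, where spouses are the other parents of v's children.
J has no parents.
J's children: Y.
Parents of each child, excluding J:
  Y also has parents N, V.
MB(J) = {N, V, Y}.
Comparing with the claimed set, V is missing.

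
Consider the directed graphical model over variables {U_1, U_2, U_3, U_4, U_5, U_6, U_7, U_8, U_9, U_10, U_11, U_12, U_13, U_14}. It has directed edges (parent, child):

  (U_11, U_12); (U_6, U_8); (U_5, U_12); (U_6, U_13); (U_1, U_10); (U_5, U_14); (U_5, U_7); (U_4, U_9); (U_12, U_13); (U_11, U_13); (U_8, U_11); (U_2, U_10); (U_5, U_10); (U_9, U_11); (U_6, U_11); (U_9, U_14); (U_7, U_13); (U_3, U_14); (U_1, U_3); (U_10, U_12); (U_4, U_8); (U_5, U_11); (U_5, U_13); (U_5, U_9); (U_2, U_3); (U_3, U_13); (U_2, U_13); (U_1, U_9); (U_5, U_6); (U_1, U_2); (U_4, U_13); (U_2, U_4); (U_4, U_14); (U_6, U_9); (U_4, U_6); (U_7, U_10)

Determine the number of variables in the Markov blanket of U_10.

U_10's parents: U_1, U_2, U_5, U_7.
Ch(U_10) = {U_12}.
Other parents of U_10's children:
  U_12 also has parents U_5, U_11.
MB(U_10) = {U_1, U_2, U_5, U_7, U_11, U_12}, which has 6 nodes.

6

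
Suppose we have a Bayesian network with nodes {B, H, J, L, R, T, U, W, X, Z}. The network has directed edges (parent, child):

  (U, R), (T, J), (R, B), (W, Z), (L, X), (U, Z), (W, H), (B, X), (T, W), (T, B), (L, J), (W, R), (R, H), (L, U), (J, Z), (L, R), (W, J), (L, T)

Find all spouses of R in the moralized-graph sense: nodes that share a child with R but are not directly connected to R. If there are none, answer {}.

Children of R: B, H.
  H: W
  B: T
Excluding nodes already adjacent to R (B, H, L, U, W), the co-parent-only contribution is {T}.

{T}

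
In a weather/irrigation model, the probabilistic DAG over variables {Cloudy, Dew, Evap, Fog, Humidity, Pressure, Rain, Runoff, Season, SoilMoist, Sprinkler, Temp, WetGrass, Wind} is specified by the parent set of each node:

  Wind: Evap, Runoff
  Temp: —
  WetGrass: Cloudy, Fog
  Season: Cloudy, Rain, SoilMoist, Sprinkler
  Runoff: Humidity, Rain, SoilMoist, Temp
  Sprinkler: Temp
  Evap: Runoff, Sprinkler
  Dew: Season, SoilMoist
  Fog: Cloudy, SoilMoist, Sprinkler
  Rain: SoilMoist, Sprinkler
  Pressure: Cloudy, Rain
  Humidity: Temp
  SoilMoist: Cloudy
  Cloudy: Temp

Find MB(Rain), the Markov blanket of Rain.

Rain's children: Pressure, Runoff, Season.
Rain has parents SoilMoist, Sprinkler.
For each child, the remaining parents (spouses of Rain):
  parents(Runoff) \ {Rain} = {Humidity, SoilMoist, Temp}.
  parents(Pressure) \ {Rain} = {Cloudy}.
  Season's other parents are Cloudy, SoilMoist, Sprinkler.
Taking the union gives {Cloudy, Humidity, Pressure, Runoff, Season, SoilMoist, Sprinkler, Temp}.

{Cloudy, Humidity, Pressure, Runoff, Season, SoilMoist, Sprinkler, Temp}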